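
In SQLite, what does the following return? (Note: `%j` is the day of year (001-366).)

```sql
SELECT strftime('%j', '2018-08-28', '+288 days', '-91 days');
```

072

First apply '+288 days', '-91 days': 2018-08-28 → 2019-03-13.
Day-of-year for 2019-03-13: days since 2019-01-01 inclusive = 72, zero-padded to 072.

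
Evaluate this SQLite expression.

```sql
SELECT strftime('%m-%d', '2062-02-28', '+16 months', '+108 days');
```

10-14

First apply '+16 months', '+108 days': 2062-02-28 → 2063-10-14.
`%m-%d` extracts the month-day: 10-14.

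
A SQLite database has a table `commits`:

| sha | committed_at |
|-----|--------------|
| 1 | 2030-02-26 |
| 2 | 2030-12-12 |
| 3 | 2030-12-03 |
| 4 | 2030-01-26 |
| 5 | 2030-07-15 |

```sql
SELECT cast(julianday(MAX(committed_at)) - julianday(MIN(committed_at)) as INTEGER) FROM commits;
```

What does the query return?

MIN = 2030-01-26, MAX = 2030-12-12.
5 days remain in January 2030 after the 26th (31 − 26).
Full months from February 2030 through November 2030 contribute their day counts.
Then 12 days into December 2030.
Total: 5 + 28 + 31 + 30 + 31 + 30 + 31 + 31 + 30 + 31 + 30 + 12 = 320.

320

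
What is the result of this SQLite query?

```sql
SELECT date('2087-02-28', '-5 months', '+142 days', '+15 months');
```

Adding -5 months to 2087-02-28 gives 2086-09-28.
Applying '+142 days' to 2086-09-28: counting 142 days forward gives 2087-02-17.
Adding +15 months to 2087-02-17 gives 2088-05-17.

2088-05-17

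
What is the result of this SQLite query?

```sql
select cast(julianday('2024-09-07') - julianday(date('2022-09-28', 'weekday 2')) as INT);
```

`weekday 2` advances to the next Tuesday; 2022-09-28 is a Wednesday, so it moves forward to 2022-10-04.
27 days remain in October 2022 after the 4th (31 − 4).
Full months from November 2022 through August 2024 contribute their day counts.
Then 7 days into September 2024.
Total: 27 + 30 + 31 + 31 + 28 + 31 + 30 + 31 + 30 + 31 + 31 + 30 + 31 + 30 + 31 + 31 + 29 + 31 + 30 + 31 + 30 + 31 + 31 + 7 = 704.

704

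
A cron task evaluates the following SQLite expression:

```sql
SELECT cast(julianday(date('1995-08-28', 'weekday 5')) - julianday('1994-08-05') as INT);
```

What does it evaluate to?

`weekday 5` advances to the next Friday; 1995-08-28 is a Monday, so it moves forward to 1995-09-01.
26 days remain in August 1994 after the 5th (31 − 5).
Full months from September 1994 through August 1995 contribute their day counts.
Then 1 day into September 1995.
Total: 26 + 30 + 31 + 30 + 31 + 31 + 28 + 31 + 30 + 31 + 30 + 31 + 31 + 1 = 392.

392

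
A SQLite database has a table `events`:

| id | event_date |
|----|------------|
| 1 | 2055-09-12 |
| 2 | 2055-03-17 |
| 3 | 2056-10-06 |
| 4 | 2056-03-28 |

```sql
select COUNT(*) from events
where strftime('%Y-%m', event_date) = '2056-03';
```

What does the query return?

Rows with year-month 2056-03: 2056-03-28 → 1.

1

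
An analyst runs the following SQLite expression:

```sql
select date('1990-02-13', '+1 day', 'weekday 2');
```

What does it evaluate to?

Advancing 1 more day within February lands on 1990-02-14.
`weekday 2` advances to the next Tuesday; 1990-02-14 is a Wednesday, so it moves forward to 1990-02-20.

1990-02-20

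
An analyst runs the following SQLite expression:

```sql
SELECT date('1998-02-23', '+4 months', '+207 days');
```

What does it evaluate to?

Adding +4 months to 1998-02-23 gives 1998-06-23.
Applying '+207 days' to 1998-06-23: counting 207 days forward gives 1999-01-16.

1999-01-16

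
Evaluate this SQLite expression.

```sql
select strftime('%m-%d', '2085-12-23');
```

`%m-%d` extracts the month-day: 12-23.

12-23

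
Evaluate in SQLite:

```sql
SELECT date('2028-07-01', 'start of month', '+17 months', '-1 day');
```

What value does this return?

2029-11-30

`start of month` rewinds 2028-07-01 to 2028-07-01.
Adding +17 months to 2028-07-01 gives 2029-12-01.
Going back 1 day from 2029-12-01 reaches 2029-11-30 (last day of November, 30 days).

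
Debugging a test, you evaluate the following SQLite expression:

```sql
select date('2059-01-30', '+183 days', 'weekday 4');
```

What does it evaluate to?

Applying '+183 days' to 2059-01-30: counting 183 days forward gives 2059-08-01.
`weekday 4` advances to the next Thursday; 2059-08-01 is a Friday, so it moves forward to 2059-08-07.

2059-08-07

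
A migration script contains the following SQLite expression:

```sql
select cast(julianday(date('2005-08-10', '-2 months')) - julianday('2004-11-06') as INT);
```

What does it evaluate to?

216

Adding -2 months to 2005-08-10 gives 2005-06-10.
24 days remain in November 2004 after the 6th (30 − 6).
Full months from December 2004 through May 2005 contribute their day counts.
Then 10 days into June 2005.
Total: 24 + 31 + 31 + 28 + 31 + 30 + 31 + 10 = 216.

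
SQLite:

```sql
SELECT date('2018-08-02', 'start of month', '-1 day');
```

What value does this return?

`start of month` rewinds 2018-08-02 to 2018-08-01.
Going back 1 day from 2018-08-01 reaches 2018-07-31 (last day of July, 31 days).

2018-07-31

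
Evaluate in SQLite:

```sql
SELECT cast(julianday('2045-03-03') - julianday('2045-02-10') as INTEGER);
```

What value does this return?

21

18 days remain in February 2045 after the 10th (28 − 10).
Then 3 days into March 2045.
Total: 18 + 3 = 21.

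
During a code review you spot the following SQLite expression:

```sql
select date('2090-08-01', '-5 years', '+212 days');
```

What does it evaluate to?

2086-03-01

Adding -5 years to 2090-08-01 gives 2085-08-01.
Applying '+212 days' to 2085-08-01: counting 212 days forward gives 2086-03-01.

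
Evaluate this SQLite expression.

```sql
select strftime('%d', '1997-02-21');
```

21

`%d` extracts the 2-digit day of month: 21.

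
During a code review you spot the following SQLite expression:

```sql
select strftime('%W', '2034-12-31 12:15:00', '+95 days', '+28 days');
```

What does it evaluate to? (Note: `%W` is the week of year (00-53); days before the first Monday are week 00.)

18

First apply '+95 days', '+28 days': 2034-12-31 12:15:00 → 2035-05-03 12:15:00.
2035-05-03 is a Thursday. SQLite's %W counts Mondays since the year started; the result is 18.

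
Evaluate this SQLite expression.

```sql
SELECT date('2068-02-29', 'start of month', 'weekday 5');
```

`start of month` rewinds 2068-02-29 to 2068-02-01.
`weekday 5` advances to the next Friday; 2068-02-01 is a Wednesday, so it moves forward to 2068-02-03.

2068-02-03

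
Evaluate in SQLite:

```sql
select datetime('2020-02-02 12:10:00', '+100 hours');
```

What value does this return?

2020-02-06 16:10:00

+100 hours from 2020-02-02 12:10:00 is 2020-02-06 16:10:00 (crosses midnight).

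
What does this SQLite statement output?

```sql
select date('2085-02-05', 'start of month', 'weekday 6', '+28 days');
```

`start of month` rewinds 2085-02-05 to 2085-02-01.
`weekday 6` advances to the next Saturday; 2085-02-01 is a Thursday, so it moves forward to 2085-02-03.
February 2085 has 28 days; 25 remain after the 3rd, so 26 days reach 2085-03-01.
Advancing 2 more days within March lands on 2085-03-03.

2085-03-03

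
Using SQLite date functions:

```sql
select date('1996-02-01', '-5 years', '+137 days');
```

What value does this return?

1991-06-18

Adding -5 years to 1996-02-01 gives 1991-02-01.
Applying '+137 days' to 1991-02-01: counting 137 days forward gives 1991-06-18.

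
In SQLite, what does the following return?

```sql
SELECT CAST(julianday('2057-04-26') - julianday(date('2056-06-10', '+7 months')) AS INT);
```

Adding +7 months to 2056-06-10 gives 2057-01-10.
21 days remain in January 2057 after the 10th (31 − 10).
February 2057: 28 days.
March 2057: 31 days.
Then 26 days into April 2057.
Total: 21 + 28 + 31 + 26 = 106.

106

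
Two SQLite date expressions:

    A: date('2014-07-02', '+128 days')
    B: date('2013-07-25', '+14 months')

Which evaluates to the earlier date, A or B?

B

A = 2014-11-07.
B = 2014-09-25.
B is earlier.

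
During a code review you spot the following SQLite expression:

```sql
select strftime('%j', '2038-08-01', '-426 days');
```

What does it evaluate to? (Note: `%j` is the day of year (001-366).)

152

First apply '-426 days': 2038-08-01 → 2037-06-01.
Day-of-year for 2037-06-01: days since 2037-01-01 inclusive = 152, zero-padded to 152.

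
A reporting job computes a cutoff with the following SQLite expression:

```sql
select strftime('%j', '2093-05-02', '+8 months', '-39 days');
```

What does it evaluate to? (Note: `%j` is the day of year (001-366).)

328

First apply '+8 months', '-39 days': 2093-05-02 → 2093-11-24.
Day-of-year for 2093-11-24: days since 2093-01-01 inclusive = 328, zero-padded to 328.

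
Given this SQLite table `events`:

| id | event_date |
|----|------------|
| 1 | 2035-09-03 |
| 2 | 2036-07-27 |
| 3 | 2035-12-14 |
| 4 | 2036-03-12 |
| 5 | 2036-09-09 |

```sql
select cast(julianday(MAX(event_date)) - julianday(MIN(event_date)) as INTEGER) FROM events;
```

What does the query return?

372

MIN = 2035-09-03, MAX = 2036-09-09.
27 days remain in September 2035 after the 3rd (30 − 3).
Full months from October 2035 through August 2036 contribute their day counts.
Then 9 days into September 2036.
Total: 27 + 31 + 30 + 31 + 31 + 29 + 31 + 30 + 31 + 30 + 31 + 31 + 9 = 372.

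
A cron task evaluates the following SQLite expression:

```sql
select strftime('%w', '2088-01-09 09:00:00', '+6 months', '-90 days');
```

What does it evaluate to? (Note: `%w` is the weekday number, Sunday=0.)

6

First apply '+6 months', '-90 days': 2088-01-09 09:00:00 → 2088-04-10 09:00:00.
2088-04-10 is a Saturday; with Sunday=0 that is 6.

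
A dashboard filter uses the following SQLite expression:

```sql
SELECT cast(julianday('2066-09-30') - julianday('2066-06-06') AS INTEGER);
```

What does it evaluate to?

116

24 days remain in June 2066 after the 6th (30 − 6).
July 2066: 31 days.
August 2066: 31 days.
Then 30 days into September 2066.
Total: 24 + 31 + 31 + 30 = 116.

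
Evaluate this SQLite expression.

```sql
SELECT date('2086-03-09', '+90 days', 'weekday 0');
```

Applying '+90 days' to 2086-03-09: counting 90 days forward gives 2086-06-07.
`weekday 0` advances to the next Sunday; 2086-06-07 is a Friday, so it moves forward to 2086-06-09.

2086-06-09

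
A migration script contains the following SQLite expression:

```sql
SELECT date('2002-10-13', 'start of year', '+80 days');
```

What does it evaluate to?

2002-03-22

`start of year` rewinds 2002-10-13 to 2002-01-01.
Applying '+80 days' to 2002-01-01: counting 80 days forward gives 2002-03-22.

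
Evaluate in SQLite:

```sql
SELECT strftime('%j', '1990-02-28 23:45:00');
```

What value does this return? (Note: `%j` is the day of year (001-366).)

059

Day-of-year for 1990-02-28: days since 1990-01-01 inclusive = 59, zero-padded to 059.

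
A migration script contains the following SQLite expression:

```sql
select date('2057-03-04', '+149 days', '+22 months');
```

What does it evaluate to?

2059-05-31

Applying '+149 days' to 2057-03-04: counting 149 days forward gives 2057-07-31.
Adding +22 months to 2057-07-31 gives 2059-05-31.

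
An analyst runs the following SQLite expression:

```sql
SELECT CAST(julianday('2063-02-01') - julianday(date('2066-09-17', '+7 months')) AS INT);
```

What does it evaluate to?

Adding +7 months to 2066-09-17 gives 2067-04-17.
27 days remain in February 2063 after the 1st (28 − 1).
Full months from March 2063 through March 2067 contribute their day counts.
Then 17 days into April 2067.
Total: 27 + 31 + 30 + 31 + 30 + 31 + 31 + 30 + 31 + 30 + 31 + 31 + 29 + 31 + 30 + 31 + 30 + 31 + 31 + 30 + 31 + 30 + 31 + 31 + 28 + 31 + 30 + 31 + 30 + 31 + 31 + 30 + 31 + 30 + 31 + 31 + 28 + 31 + 30 + 31 + 30 + 31 + 31 + 30 + 31 + 30 + 31 + 31 + 28 + 31 + 17 = 1536.
The subtraction is earlier − later, so the result is −1536 → -1536.

-1536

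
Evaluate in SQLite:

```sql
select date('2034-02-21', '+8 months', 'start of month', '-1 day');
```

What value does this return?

Adding +8 months to 2034-02-21 gives 2034-10-21.
`start of month` rewinds 2034-10-21 to 2034-10-01.
Going back 1 day from 2034-10-01 reaches 2034-09-30 (last day of September, 30 days).

2034-09-30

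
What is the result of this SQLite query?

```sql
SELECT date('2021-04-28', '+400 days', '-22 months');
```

Applying '+400 days' to 2021-04-28: counting 400 days forward gives 2022-06-02.
Adding -22 months to 2022-06-02 gives 2020-08-02.

2020-08-02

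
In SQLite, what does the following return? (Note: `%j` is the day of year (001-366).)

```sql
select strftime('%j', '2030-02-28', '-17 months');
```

First apply '-17 months': 2030-02-28 → 2028-09-28.
Day-of-year for 2028-09-28: days since 2028-01-01 inclusive = 272, zero-padded to 272.

272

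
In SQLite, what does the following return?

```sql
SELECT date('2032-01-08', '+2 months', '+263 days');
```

Adding +2 months to 2032-01-08 gives 2032-03-08.
Applying '+263 days' to 2032-03-08: counting 263 days forward gives 2032-11-26.

2032-11-26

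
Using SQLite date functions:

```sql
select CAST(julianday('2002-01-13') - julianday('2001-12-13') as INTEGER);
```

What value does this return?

31

18 days remain in December 2001 after the 13th (31 − 13).
Then 13 days into January 2002.
Total: 18 + 13 = 31.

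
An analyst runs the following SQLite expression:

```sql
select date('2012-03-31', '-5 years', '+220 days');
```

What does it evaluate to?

2007-11-06

Adding -5 years to 2012-03-31 gives 2007-03-31.
Applying '+220 days' to 2007-03-31: counting 220 days forward gives 2007-11-06.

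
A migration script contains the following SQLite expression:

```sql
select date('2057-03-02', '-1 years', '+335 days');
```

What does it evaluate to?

2057-01-31

Adding -1 year to 2057-03-02 gives 2056-03-02.
Applying '+335 days' to 2056-03-02: counting 335 days forward gives 2057-01-31.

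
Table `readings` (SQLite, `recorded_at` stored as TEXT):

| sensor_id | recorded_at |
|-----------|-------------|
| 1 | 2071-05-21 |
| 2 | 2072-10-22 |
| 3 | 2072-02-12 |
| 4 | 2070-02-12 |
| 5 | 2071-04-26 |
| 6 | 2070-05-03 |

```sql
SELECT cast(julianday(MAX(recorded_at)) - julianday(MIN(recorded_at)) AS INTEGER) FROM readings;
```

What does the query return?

983

MIN = 2070-02-12, MAX = 2072-10-22.
16 days remain in February 2070 after the 12th (28 − 12).
Full months from March 2070 through September 2072 contribute their day counts.
Then 22 days into October 2072.
Total: 16 + 31 + 30 + 31 + 30 + 31 + 31 + 30 + 31 + 30 + 31 + 31 + 28 + 31 + 30 + 31 + 30 + 31 + 31 + 30 + 31 + 30 + 31 + 31 + 29 + 31 + 30 + 31 + 30 + 31 + 31 + 30 + 22 = 983.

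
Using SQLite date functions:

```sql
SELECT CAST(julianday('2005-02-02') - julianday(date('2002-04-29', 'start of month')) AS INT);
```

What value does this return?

1038

`start of month` rewinds 2002-04-29 to 2002-04-01.
29 days remain in April 2002 after the 1st (30 − 1).
Full months from May 2002 through January 2005 contribute their day counts.
Then 2 days into February 2005.
Total: 29 + 31 + 30 + 31 + 31 + 30 + 31 + 30 + 31 + 31 + 28 + 31 + 30 + 31 + 30 + 31 + 31 + 30 + 31 + 30 + 31 + 31 + 29 + 31 + 30 + 31 + 30 + 31 + 31 + 30 + 31 + 30 + 31 + 31 + 2 = 1038.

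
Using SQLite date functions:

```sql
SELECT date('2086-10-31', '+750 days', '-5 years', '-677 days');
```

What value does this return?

Applying '+750 days' to 2086-10-31: counting 750 days forward gives 2088-11-19.
Adding -5 years to 2088-11-19 gives 2083-11-19.
Applying '-677 days' to 2083-11-19: counting 677 days back gives 2082-01-11.

2082-01-11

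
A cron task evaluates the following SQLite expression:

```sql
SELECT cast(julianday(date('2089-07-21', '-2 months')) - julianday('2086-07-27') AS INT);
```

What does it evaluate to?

Adding -2 months to 2089-07-21 gives 2089-05-21.
4 days remain in July 2086 after the 27th (31 − 27).
Full months from August 2086 through April 2089 contribute their day counts.
Then 21 days into May 2089.
Total: 4 + 31 + 30 + 31 + 30 + 31 + 31 + 28 + 31 + 30 + 31 + 30 + 31 + 31 + 30 + 31 + 30 + 31 + 31 + 29 + 31 + 30 + 31 + 30 + 31 + 31 + 30 + 31 + 30 + 31 + 31 + 28 + 31 + 30 + 21 = 1029.

1029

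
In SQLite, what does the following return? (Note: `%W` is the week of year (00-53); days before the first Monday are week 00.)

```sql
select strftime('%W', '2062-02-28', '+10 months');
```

First apply '+10 months': 2062-02-28 → 2062-12-28.
2062-12-28 is a Thursday. SQLite's %W counts Mondays since the year started; the result is 52.

52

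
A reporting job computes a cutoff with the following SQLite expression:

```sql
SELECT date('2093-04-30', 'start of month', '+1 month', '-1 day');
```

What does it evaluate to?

2093-04-30

`start of month` rewinds 2093-04-30 to 2093-04-01.
Adding +1 month to 2093-04-01 gives 2093-05-01.
Going back 1 day from 2093-05-01 reaches 2093-04-30 (last day of April, 30 days).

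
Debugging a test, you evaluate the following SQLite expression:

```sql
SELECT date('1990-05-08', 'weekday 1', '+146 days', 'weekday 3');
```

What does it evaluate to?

`weekday 1` advances to the next Monday; 1990-05-08 is a Tuesday, so it moves forward to 1990-05-14.
Applying '+146 days' to 1990-05-14: counting 146 days forward gives 1990-10-07.
`weekday 3` advances to the next Wednesday; 1990-10-07 is a Sunday, so it moves forward to 1990-10-10.

1990-10-10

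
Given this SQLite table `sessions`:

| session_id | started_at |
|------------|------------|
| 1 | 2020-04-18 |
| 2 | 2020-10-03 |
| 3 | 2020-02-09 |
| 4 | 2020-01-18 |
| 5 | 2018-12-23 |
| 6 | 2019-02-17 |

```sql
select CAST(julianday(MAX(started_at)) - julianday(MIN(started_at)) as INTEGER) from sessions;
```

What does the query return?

MIN = 2018-12-23, MAX = 2020-10-03.
8 days remain in December 2018 after the 23rd (31 − 23).
Full months from January 2019 through September 2020 contribute their day counts.
Then 3 days into October 2020.
Total: 8 + 31 + 28 + 31 + 30 + 31 + 30 + 31 + 31 + 30 + 31 + 30 + 31 + 31 + 29 + 31 + 30 + 31 + 30 + 31 + 31 + 30 + 3 = 650.

650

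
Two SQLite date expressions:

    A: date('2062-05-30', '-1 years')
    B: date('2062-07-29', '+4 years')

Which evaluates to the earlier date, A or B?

A = 2061-05-30.
B = 2066-07-29.
A is earlier.

A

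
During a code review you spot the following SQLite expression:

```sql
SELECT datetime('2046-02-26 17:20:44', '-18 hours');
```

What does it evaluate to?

2046-02-25 23:20:44

-18 hours from 2046-02-26 17:20:44 is 2046-02-25 23:20:44 (crosses midnight).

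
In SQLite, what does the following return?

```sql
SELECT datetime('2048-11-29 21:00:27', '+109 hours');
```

+109 hours from 2048-11-29 21:00:27 is 2048-12-04 10:00:27 (crosses midnight).

2048-12-04 10:00:27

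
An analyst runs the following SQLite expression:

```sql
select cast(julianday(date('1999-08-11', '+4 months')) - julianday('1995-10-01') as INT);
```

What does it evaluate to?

1532

Adding +4 months to 1999-08-11 gives 1999-12-11.
30 days remain in October 1995 after the 1st (31 − 1).
Full months from November 1995 through November 1999 contribute their day counts.
Then 11 days into December 1999.
Total: 30 + 30 + 31 + 31 + 29 + 31 + 30 + 31 + 30 + 31 + 31 + 30 + 31 + 30 + 31 + 31 + 28 + 31 + 30 + 31 + 30 + 31 + 31 + 30 + 31 + 30 + 31 + 31 + 28 + 31 + 30 + 31 + 30 + 31 + 31 + 30 + 31 + 30 + 31 + 31 + 28 + 31 + 30 + 31 + 30 + 31 + 31 + 30 + 31 + 30 + 11 = 1532.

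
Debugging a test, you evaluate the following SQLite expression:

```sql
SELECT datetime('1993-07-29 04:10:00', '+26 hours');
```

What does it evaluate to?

1993-07-30 06:10:00

+26 hours from 1993-07-29 04:10:00 is 1993-07-30 06:10:00 (crosses midnight).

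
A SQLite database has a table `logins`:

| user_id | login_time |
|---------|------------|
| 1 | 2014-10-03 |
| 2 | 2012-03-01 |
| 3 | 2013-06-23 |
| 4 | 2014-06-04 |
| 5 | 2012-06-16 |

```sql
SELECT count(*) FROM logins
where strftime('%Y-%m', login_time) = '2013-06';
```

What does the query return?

1

Rows with year-month 2013-06: 2013-06-23 → 1.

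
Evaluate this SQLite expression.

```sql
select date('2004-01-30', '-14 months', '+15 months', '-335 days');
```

2003-04-01

Adding -14 months to 2004-01-30 gives 2002-11-30.
Adding +15 months to 2002-11-30 targets 2004-02-30. February 2004 has only 29 days, so SQLite normalizes the 1-day overflow forward to 2004-03-01.
Applying '-335 days' to 2004-03-01: counting 335 days back gives 2003-04-01.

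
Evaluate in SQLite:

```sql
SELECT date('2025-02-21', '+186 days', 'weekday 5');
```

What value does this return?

2025-08-29

Applying '+186 days' to 2025-02-21: counting 186 days forward gives 2025-08-26.
`weekday 5` advances to the next Friday; 2025-08-26 is a Tuesday, so it moves forward to 2025-08-29.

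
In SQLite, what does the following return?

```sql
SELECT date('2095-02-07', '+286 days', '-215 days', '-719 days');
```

Applying '+286 days' to 2095-02-07: counting 286 days forward gives 2095-11-20.
Applying '-215 days' to 2095-11-20: counting 215 days back gives 2095-04-19.
Applying '-719 days' to 2095-04-19: counting 719 days back gives 2093-04-30.

2093-04-30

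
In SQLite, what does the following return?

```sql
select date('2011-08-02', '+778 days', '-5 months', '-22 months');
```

Applying '+778 days' to 2011-08-02: counting 778 days forward gives 2013-09-18.
Adding -5 months to 2013-09-18 gives 2013-04-18.
Adding -22 months to 2013-04-18 gives 2011-06-18.

2011-06-18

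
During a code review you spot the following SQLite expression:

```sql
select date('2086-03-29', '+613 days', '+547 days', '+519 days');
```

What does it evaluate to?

2090-11-02

Applying '+613 days' to 2086-03-29: counting 613 days forward gives 2087-12-02.
Applying '+547 days' to 2087-12-02: counting 547 days forward gives 2089-06-01.
Applying '+519 days' to 2089-06-01: counting 519 days forward gives 2090-11-02.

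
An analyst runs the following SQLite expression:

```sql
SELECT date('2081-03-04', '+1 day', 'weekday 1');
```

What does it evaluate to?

Advancing 1 more day within March lands on 2081-03-05.
`weekday 1` advances to the next Monday; 2081-03-05 is a Wednesday, so it moves forward to 2081-03-10.

2081-03-10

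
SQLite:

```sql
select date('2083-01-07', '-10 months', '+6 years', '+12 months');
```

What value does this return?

Adding -10 months to 2083-01-07 gives 2082-03-07.
Adding +6 years to 2082-03-07 gives 2088-03-07.
Adding +12 months to 2088-03-07 gives 2089-03-07.

2089-03-07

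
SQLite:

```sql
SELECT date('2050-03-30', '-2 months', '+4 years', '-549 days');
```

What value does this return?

Adding -2 months to 2050-03-30 gives 2050-01-30.
Adding +4 years to 2050-01-30 gives 2054-01-30.
Applying '-549 days' to 2054-01-30: counting 549 days back gives 2052-07-30.

2052-07-30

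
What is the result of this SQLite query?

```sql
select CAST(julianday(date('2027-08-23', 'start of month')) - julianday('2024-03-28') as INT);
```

1221

`start of month` rewinds 2027-08-23 to 2027-08-01.
3 days remain in March 2024 after the 28th (31 − 28).
Full months from April 2024 through July 2027 contribute their day counts.
Then 1 day into August 2027.
Total: 3 + 30 + 31 + 30 + 31 + 31 + 30 + 31 + 30 + 31 + 31 + 28 + 31 + 30 + 31 + 30 + 31 + 31 + 30 + 31 + 30 + 31 + 31 + 28 + 31 + 30 + 31 + 30 + 31 + 31 + 30 + 31 + 30 + 31 + 31 + 28 + 31 + 30 + 31 + 30 + 31 + 1 = 1221.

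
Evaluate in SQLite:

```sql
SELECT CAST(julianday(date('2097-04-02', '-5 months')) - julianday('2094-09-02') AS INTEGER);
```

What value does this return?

Adding -5 months to 2097-04-02 gives 2096-11-02.
28 days remain in September 2094 after the 2nd (30 − 2).
Full months from October 2094 through October 2096 contribute their day counts.
Then 2 days into November 2096.
Total: 28 + 31 + 30 + 31 + 31 + 28 + 31 + 30 + 31 + 30 + 31 + 31 + 30 + 31 + 30 + 31 + 31 + 29 + 31 + 30 + 31 + 30 + 31 + 31 + 30 + 31 + 2 = 792.

792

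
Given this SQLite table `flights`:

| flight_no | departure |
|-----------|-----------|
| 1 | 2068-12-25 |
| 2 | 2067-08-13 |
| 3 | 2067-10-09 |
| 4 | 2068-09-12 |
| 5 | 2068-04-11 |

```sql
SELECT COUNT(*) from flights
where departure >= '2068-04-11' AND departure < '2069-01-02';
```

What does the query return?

3

Rows in [2068-04-11, 2069-01-02): 2068-12-25, 2068-09-12, 2068-04-11 → 3 rows.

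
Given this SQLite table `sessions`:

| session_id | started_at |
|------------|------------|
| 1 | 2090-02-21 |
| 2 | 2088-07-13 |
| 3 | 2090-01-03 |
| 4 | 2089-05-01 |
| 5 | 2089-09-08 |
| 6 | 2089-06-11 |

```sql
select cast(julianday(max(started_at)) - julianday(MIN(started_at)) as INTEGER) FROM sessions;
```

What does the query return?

588

MIN = 2088-07-13, MAX = 2090-02-21.
18 days remain in July 2088 after the 13th (31 − 13).
Full months from August 2088 through January 2090 contribute their day counts.
Then 21 days into February 2090.
Total: 18 + 31 + 30 + 31 + 30 + 31 + 31 + 28 + 31 + 30 + 31 + 30 + 31 + 31 + 30 + 31 + 30 + 31 + 31 + 21 = 588.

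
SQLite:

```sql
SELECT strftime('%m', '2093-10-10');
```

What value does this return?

`%m` extracts the 2-digit month (01-12): 10.

10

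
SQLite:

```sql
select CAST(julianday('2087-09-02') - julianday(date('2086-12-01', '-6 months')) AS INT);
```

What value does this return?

458

Adding -6 months to 2086-12-01 gives 2086-06-01.
29 days remain in June 2086 after the 1st (30 − 1).
Full months from July 2086 through August 2087 contribute their day counts.
Then 2 days into September 2087.
Total: 29 + 31 + 31 + 30 + 31 + 30 + 31 + 31 + 28 + 31 + 30 + 31 + 30 + 31 + 31 + 2 = 458.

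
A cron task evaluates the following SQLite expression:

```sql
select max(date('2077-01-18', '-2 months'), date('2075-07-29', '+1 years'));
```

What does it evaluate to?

2076-11-18

date('2077-01-18', '-2 months') → 2076-11-18.
date('2075-07-29', '+1 years') → 2076-07-29.
Later of the two is 2076-11-18.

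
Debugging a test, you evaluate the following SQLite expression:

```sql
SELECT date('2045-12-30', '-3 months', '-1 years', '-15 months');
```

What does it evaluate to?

Adding -3 months to 2045-12-30 gives 2045-09-30.
Adding -1 year to 2045-09-30 gives 2044-09-30.
Adding -15 months to 2044-09-30 gives 2043-06-30.

2043-06-30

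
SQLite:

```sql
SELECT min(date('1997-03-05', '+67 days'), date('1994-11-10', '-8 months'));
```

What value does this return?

1994-03-10

date('1997-03-05', '+67 days') → 1997-05-11.
date('1994-11-10', '-8 months') → 1994-03-10.
Earlier of the two is 1994-03-10.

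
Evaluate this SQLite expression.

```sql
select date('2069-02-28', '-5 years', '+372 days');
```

Adding -5 years to 2069-02-28 gives 2064-02-28.
Applying '+372 days' to 2064-02-28: counting 372 days forward gives 2065-03-06.

2065-03-06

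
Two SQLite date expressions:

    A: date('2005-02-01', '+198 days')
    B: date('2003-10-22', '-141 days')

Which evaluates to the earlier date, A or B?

A = 2005-08-18.
B = 2003-06-03.
B is earlier.

B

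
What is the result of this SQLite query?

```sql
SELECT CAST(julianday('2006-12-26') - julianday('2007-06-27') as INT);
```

5 days remain in December 2006 after the 26th (31 − 26).
January 2007: 31 days.
February 2007: 28 days.
March 2007: 31 days.
April 2007: 30 days.
May 2007: 31 days.
Then 27 days into June 2007.
Total: 5 + 31 + 28 + 31 + 30 + 31 + 27 = 183.
The subtraction is earlier − later, so the result is −183 → -183.

-183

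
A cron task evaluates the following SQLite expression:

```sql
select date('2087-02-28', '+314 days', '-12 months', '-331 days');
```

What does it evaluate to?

2086-02-11

Applying '+314 days' to 2087-02-28: counting 314 days forward gives 2088-01-08.
Adding -12 months to 2088-01-08 gives 2087-01-08.
Applying '-331 days' to 2087-01-08: counting 331 days back gives 2086-02-11.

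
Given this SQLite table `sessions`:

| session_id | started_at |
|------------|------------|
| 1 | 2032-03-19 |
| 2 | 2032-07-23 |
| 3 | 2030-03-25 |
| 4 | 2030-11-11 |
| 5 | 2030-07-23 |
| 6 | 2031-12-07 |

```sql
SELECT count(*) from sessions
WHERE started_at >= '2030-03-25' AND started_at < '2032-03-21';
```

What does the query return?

5

Rows in [2030-03-25, 2032-03-21): 2032-03-19, 2030-03-25, 2030-11-11, 2030-07-23, 2031-12-07 → 5 rows.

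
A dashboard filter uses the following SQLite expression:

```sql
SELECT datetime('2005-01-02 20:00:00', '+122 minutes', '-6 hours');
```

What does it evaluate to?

122 minutes = 2h 2m; +122 minutes from 2005-01-02 20:00:00 is 2005-01-02 22:02:00.
-6 hours from 2005-01-02 22:02:00 is 2005-01-02 16:02:00.

2005-01-02 16:02:00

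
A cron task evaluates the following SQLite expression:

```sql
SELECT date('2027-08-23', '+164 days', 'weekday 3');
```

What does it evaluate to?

2028-02-09

Applying '+164 days' to 2027-08-23: counting 164 days forward gives 2028-02-03.
`weekday 3` advances to the next Wednesday; 2028-02-03 is a Thursday, so it moves forward to 2028-02-09.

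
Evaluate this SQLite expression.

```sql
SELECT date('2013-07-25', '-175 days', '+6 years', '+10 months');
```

Applying '-175 days' to 2013-07-25: counting 175 days back gives 2013-01-31.
Adding +6 years to 2013-01-31 gives 2019-01-31.
Adding +10 months to 2019-01-31 targets 2019-11-31. November 2019 has only 30 days, so SQLite normalizes the 1-day overflow forward to 2019-12-01.

2019-12-01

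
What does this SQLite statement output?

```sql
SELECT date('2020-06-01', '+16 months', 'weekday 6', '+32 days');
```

2021-11-03

Adding +16 months to 2020-06-01 gives 2021-10-01.
`weekday 6` advances to the next Saturday; 2021-10-01 is a Friday, so it moves forward to 2021-10-02.
October 2021 has 31 days; 29 remain after the 2nd, so 30 days reach 2021-11-01.
Advancing 2 more days within November lands on 2021-11-03.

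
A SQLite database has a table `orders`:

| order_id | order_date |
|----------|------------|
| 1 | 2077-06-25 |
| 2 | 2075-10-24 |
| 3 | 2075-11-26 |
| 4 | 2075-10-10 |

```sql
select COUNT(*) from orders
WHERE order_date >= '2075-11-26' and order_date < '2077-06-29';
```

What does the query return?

Rows in [2075-11-26, 2077-06-29): 2077-06-25, 2075-11-26 → 2 rows.

2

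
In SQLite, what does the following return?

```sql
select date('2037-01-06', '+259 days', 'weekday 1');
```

2037-09-28

Applying '+259 days' to 2037-01-06: counting 259 days forward gives 2037-09-22.
`weekday 1` advances to the next Monday; 2037-09-22 is a Tuesday, so it moves forward to 2037-09-28.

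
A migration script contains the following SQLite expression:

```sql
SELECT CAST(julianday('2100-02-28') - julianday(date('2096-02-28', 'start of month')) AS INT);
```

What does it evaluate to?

1488

`start of month` rewinds 2096-02-28 to 2096-02-01.
28 days remain in February 2096 after the 1st (29 − 1).
Full months from March 2096 through January 2100 contribute their day counts.
Then 28 days into February 2100.
Total: 28 + 31 + 30 + 31 + 30 + 31 + 31 + 30 + 31 + 30 + 31 + 31 + 28 + 31 + 30 + 31 + 30 + 31 + 31 + 30 + 31 + 30 + 31 + 31 + 28 + 31 + 30 + 31 + 30 + 31 + 31 + 30 + 31 + 30 + 31 + 31 + 28 + 31 + 30 + 31 + 30 + 31 + 31 + 30 + 31 + 30 + 31 + 31 + 28 = 1488.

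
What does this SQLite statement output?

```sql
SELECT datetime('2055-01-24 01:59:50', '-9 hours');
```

-9 hours from 2055-01-24 01:59:50 is 2055-01-23 16:59:50 (crosses midnight).

2055-01-23 16:59:50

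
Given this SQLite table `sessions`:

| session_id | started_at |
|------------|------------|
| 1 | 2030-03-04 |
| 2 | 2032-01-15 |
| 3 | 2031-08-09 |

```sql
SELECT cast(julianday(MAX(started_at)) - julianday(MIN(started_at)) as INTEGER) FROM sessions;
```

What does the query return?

MIN = 2030-03-04, MAX = 2032-01-15.
27 days remain in March 2030 after the 4th (31 − 4).
Full months from April 2030 through December 2031 contribute their day counts.
Then 15 days into January 2032.
Total: 27 + 30 + 31 + 30 + 31 + 31 + 30 + 31 + 30 + 31 + 31 + 28 + 31 + 30 + 31 + 30 + 31 + 31 + 30 + 31 + 30 + 31 + 15 = 682.

682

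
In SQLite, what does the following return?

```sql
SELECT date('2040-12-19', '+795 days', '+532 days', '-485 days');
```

Applying '+795 days' to 2040-12-19: counting 795 days forward gives 2043-02-22.
Applying '+532 days' to 2043-02-22: counting 532 days forward gives 2044-08-07.
Applying '-485 days' to 2044-08-07: counting 485 days back gives 2043-04-10.

2043-04-10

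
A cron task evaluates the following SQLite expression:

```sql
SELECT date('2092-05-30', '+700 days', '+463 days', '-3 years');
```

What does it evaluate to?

Applying '+700 days' to 2092-05-30: counting 700 days forward gives 2094-04-30.
Applying '+463 days' to 2094-04-30: counting 463 days forward gives 2095-08-06.
Adding -3 years to 2095-08-06 gives 2092-08-06.

2092-08-06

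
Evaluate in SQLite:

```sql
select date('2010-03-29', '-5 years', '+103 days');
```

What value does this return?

Adding -5 years to 2010-03-29 gives 2005-03-29.
Applying '+103 days' to 2005-03-29: counting 103 days forward gives 2005-07-10.

2005-07-10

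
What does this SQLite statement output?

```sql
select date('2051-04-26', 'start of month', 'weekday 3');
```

2051-04-05

`start of month` rewinds 2051-04-26 to 2051-04-01.
`weekday 3` advances to the next Wednesday; 2051-04-01 is a Saturday, so it moves forward to 2051-04-05.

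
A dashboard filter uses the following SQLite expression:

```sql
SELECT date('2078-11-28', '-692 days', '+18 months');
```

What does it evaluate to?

2078-07-05

Applying '-692 days' to 2078-11-28: counting 692 days back gives 2077-01-05.
Adding +18 months to 2077-01-05 gives 2078-07-05.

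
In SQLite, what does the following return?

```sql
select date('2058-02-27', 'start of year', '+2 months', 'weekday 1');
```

`start of year` rewinds 2058-02-27 to 2058-01-01.
Adding +2 months to 2058-01-01 gives 2058-03-01.
`weekday 1` advances to the next Monday; 2058-03-01 is a Friday, so it moves forward to 2058-03-04.

2058-03-04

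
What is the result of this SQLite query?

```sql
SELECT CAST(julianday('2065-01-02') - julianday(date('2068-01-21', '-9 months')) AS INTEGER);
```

-839

Adding -9 months to 2068-01-21 gives 2067-04-21.
29 days remain in January 2065 after the 2nd (31 − 2).
Full months from February 2065 through March 2067 contribute their day counts.
Then 21 days into April 2067.
Total: 29 + 28 + 31 + 30 + 31 + 30 + 31 + 31 + 30 + 31 + 30 + 31 + 31 + 28 + 31 + 30 + 31 + 30 + 31 + 31 + 30 + 31 + 30 + 31 + 31 + 28 + 31 + 21 = 839.
The subtraction is earlier − later, so the result is −839 → -839.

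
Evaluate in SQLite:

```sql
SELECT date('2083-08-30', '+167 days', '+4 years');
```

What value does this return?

Applying '+167 days' to 2083-08-30: counting 167 days forward gives 2084-02-13.
Adding +4 years to 2084-02-13 gives 2088-02-13.

2088-02-13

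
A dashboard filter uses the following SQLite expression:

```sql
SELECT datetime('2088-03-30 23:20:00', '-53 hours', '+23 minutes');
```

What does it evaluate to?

2088-03-28 18:43:00

-53 hours from 2088-03-30 23:20:00 is 2088-03-28 18:20:00 (crosses midnight).
+23 minutes from 2088-03-28 18:20:00 is 2088-03-28 18:43:00.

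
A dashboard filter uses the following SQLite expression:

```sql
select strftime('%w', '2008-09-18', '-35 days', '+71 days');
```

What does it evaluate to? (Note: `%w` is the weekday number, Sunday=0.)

5

First apply '-35 days', '+71 days': 2008-09-18 → 2008-10-24.
2008-10-24 is a Friday; with Sunday=0 that is 5.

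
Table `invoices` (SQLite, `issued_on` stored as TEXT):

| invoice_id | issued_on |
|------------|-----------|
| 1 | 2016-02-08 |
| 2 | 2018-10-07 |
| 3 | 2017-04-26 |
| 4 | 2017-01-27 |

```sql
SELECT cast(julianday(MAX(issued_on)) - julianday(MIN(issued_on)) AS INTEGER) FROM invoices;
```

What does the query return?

MIN = 2016-02-08, MAX = 2018-10-07.
21 days remain in February 2016 after the 8th (29 − 8).
Full months from March 2016 through September 2018 contribute their day counts.
Then 7 days into October 2018.
Total: 21 + 31 + 30 + 31 + 30 + 31 + 31 + 30 + 31 + 30 + 31 + 31 + 28 + 31 + 30 + 31 + 30 + 31 + 31 + 30 + 31 + 30 + 31 + 31 + 28 + 31 + 30 + 31 + 30 + 31 + 31 + 30 + 7 = 972.

972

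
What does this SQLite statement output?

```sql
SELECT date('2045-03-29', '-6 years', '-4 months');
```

2038-11-29

Adding -6 years to 2045-03-29 gives 2039-03-29.
Adding -4 months to 2039-03-29 gives 2038-11-29.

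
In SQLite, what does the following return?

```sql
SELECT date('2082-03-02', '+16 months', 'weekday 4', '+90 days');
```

2083-10-06

Adding +16 months to 2082-03-02 gives 2083-07-02.
`weekday 4` advances to the next Thursday; 2083-07-02 is a Friday, so it moves forward to 2083-07-08.
Applying '+90 days' to 2083-07-08: counting 90 days forward gives 2083-10-06.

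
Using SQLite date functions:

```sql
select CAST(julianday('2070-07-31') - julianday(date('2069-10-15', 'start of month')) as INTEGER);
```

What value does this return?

303

`start of month` rewinds 2069-10-15 to 2069-10-01.
30 days remain in October 2069 after the 1st (31 − 1).
Full months from November 2069 through June 2070 contribute their day counts.
Then 31 days into July 2070.
Total: 30 + 30 + 31 + 31 + 28 + 31 + 30 + 31 + 30 + 31 = 303.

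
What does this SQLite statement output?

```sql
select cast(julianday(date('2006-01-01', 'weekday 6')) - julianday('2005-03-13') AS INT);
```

300

`weekday 6` advances to the next Saturday; 2006-01-01 is a Sunday, so it moves forward to 2006-01-07.
18 days remain in March 2005 after the 13th (31 − 13).
Full months from April 2005 through December 2005 contribute their day counts.
Then 7 days into January 2006.
Total: 18 + 30 + 31 + 30 + 31 + 31 + 30 + 31 + 30 + 31 + 7 = 300.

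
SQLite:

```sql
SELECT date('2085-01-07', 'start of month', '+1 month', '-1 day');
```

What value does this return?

2085-01-31

`start of month` rewinds 2085-01-07 to 2085-01-01.
Adding +1 month to 2085-01-01 gives 2085-02-01.
Going back 1 day from 2085-02-01 reaches 2085-01-31 (last day of January, 31 days).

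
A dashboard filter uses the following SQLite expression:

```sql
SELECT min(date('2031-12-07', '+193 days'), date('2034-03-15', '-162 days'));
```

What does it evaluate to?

date('2031-12-07', '+193 days') → 2032-06-17.
date('2034-03-15', '-162 days') → 2033-10-04.
Earlier of the two is 2032-06-17.

2032-06-17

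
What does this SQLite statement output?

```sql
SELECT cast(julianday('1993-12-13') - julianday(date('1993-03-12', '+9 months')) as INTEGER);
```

Adding +9 months to 1993-03-12 gives 1993-12-12.
Both dates are in December 1993: 13 − 12 = 1.

1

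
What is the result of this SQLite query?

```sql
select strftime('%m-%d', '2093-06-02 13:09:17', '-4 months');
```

First apply '-4 months': 2093-06-02 13:09:17 → 2093-02-02 13:09:17.
`%m-%d` extracts the month-day: 02-02.

02-02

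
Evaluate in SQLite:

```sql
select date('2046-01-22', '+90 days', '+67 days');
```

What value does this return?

Applying '+90 days' to 2046-01-22: counting 90 days forward gives 2046-04-22.
Applying '+67 days' to 2046-04-22: counting 67 days forward gives 2046-06-28.

2046-06-28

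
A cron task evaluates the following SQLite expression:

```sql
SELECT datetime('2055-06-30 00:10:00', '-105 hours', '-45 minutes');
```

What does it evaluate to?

2055-06-25 14:25:00

-105 hours from 2055-06-30 00:10:00 is 2055-06-25 15:10:00 (crosses midnight).
-45 minutes from 2055-06-25 15:10:00 is 2055-06-25 14:25:00.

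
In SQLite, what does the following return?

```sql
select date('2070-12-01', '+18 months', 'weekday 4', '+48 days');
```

2072-07-20

Adding +18 months to 2070-12-01 gives 2072-06-01.
`weekday 4` advances to the next Thursday; 2072-06-01 is a Wednesday, so it moves forward to 2072-06-02.
Applying '+48 days' to 2072-06-02: counting 48 days forward gives 2072-07-20.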